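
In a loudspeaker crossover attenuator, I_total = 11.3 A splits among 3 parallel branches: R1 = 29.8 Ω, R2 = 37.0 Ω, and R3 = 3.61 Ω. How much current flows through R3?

Total conductance ΣG = 1/29.8 + 1/37.0 + 1/3.61 = 0.3376 (units of 1/Ω).
By the current-divider rule, I = I_total · G_k/ΣG = 11.3 × 0.8205 = 9.272 A.

I ≈ 9.27 A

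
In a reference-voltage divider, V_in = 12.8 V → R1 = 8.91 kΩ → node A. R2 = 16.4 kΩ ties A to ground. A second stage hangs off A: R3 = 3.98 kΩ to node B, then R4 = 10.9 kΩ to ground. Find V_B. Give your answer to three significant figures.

Node A sees R2 in parallel with the series input of stage 2, R3 + R4 = 14.88 kΩ.
R2 ‖ (R3+R4) = 7.802 kΩ.
So V_A = 12.8 × 0.4668 = 5.975 V.
Then the unloaded second divider: V_B = V_A × R4/(R3+R4) = 5.975 × 0.7325 = 4.377 V.

V_B ≈ 4.38 V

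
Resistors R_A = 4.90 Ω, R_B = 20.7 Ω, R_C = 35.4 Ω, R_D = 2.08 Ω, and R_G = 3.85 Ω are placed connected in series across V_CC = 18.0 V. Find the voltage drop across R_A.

V ≈ 1.32 V

Total series resistance ΣR = 4.90 + 20.7 + 35.4 + 2.08 + 3.85 = 66.93 Ω.
V = V_CC · R/ΣR = 18.0 × 0.07321 = 1.318 V.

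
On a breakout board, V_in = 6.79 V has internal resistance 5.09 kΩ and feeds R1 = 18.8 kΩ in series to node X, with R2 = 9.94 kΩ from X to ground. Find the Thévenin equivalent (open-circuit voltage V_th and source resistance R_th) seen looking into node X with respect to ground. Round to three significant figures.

V_th ≈ 2.00 V, R_th ≈ 7.02 kΩ

R1' = 5.09 + 18.8 = 23.89 kΩ (source resistance + R1).
With X open, the divider is unloaded: V_th = 6.79 × 9.94/33.83 = 1.995 V.
Looking into X with the source shorted: R_th = R1'·R2/(R1'+R2) = 23.89 × 9.94/33.83 = 7.019 kΩ.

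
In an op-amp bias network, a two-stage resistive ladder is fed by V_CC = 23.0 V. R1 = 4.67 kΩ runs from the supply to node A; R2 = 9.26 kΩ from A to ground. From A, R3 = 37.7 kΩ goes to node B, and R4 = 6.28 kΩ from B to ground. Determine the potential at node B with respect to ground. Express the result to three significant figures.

V_B ≈ 2.04 V

The second stage (R3 + R4 = 43.98 kΩ) loads node A in parallel with R2.
Effective lower resistance at A: R2 ‖ 43.98 = 7.649 kΩ.
So V_A = 23.0 × 0.6209 = 14.28 V.
Stage 2 is unloaded, so V_B = V_A · R4/(R3+R4) = 14.28 × 6.28/43.98 = 2.039 V.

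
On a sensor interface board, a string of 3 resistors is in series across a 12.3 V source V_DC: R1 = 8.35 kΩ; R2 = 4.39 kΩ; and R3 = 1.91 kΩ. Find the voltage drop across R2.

Total series resistance ΣR = 8.35 + 4.39 + 1.91 = 14.65 kΩ.
V = V_DC · R/ΣR = 12.3 × 0.2997 = 3.686 V.

V ≈ 3.69 V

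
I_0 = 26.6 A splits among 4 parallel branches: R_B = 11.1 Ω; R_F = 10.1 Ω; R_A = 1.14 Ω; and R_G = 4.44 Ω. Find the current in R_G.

Conductances: ΣG = 1/11.1 + 1/10.1 + 1/1.14 + 1/4.44 = 1.292 (1/Ω).
By the current-divider rule, I = I_0 · G_k/ΣG = 26.6 × 0.1744 = 4.639 A.

I ≈ 4.64 A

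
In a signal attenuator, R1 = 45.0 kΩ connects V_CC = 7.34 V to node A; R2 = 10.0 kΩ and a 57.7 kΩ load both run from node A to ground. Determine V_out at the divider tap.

R2 ‖ R_L = (10.0 × 57.7)/(10.0 + 57.7) = 8.523 kΩ.
Voltage divider with the loaded lower leg: V_out = 7.34 × 8.523/(45.0 + 8.523) = 7.34 × 0.1592 = 1.169 V.
(Unloaded it would be 1.33 V; the load pulls it down.)

V_out ≈ 1.17 V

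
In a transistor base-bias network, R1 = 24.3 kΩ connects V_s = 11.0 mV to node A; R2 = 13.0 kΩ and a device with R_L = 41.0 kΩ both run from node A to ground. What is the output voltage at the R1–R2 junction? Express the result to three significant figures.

V_out ≈ 3.18 mV

First combine the lower leg with the load: R2 ‖ R_L = 9.870 kΩ.
Now apply the divider: V_out = 11.0 × 0.2889 = 3.177 mV.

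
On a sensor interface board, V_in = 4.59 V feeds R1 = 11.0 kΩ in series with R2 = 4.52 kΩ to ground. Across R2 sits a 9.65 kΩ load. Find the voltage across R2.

V_out ≈ 1.00 V

The load sits in parallel with R2, giving an effective lower resistance R2' = R2·R_L/(R2+R_L) = 3.078 kΩ.
Then V_out = V_in · R2'/(R1 + R2') = 4.59 × 3.078/14.08 = 1.004 V.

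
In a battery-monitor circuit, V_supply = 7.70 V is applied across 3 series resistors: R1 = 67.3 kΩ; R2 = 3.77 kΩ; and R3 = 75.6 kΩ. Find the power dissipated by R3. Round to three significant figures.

P ≈ 0.208 mW

ΣR = 146.7 kΩ → I = 7.70/146.7 = 0.05250 mA.
P = I²R = 0.002756 × 75.6 = 0.2084 mW.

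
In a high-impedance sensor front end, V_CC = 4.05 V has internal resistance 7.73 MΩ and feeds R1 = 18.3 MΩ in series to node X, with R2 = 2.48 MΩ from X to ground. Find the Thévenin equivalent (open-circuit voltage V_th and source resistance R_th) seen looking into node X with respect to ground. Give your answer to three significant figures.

V_th ≈ 0.352 V, R_th ≈ 2.26 MΩ

R1' = 7.73 + 18.3 = 26.03 MΩ (source resistance + R1).
Open-circuit (no load on X): V_th = V_CC · R2/(R1' + R2) = 4.05 × 2.48/(26.03 + 2.48) = 0.3523 V.
Zeroing V_CC shorts the top of R1' to ground, so R_th = R1' ‖ R2 = 2.264 MΩ.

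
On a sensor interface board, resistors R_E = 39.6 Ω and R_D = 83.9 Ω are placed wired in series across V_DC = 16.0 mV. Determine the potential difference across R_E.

Series total: ΣR = 39.6 + 83.9 = 123.5 Ω.
Voltage divider: V = V_DC · (39.60 / 123.5) = 16.0 × 0.3206 = 5.130 mV.

V ≈ 5.13 mV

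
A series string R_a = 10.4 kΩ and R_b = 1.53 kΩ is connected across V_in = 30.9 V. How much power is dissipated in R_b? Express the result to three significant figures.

P ≈ 10.3 mW

Series current I = V_in/ΣR = 30.9/11.93 = 2.590 mA.
P(R_b) = I²·R_b = (2.590)² × 1.53 = 10.26 mW.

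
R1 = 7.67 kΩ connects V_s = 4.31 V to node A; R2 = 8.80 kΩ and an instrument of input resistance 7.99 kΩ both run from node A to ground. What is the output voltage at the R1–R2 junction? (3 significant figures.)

V_out ≈ 1.52 V

R2 ‖ R_L = (8.80 × 7.99)/(8.80 + 7.99) = 4.188 kΩ.
Then V_out = V_s · R2'/(R1 + R2') = 4.31 × 4.188/11.86 = 1.522 V.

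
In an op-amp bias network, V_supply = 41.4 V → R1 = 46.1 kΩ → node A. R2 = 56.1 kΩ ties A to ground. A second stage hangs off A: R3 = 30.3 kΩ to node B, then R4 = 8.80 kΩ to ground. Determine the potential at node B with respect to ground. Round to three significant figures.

V_B ≈ 3.11 V

Node A sees R2 in parallel with the series input of stage 2, R3 + R4 = 39.10 kΩ.
R2 ‖ (R3+R4) = 23.04 kΩ.
V_A = 41.4 × 23.04/(46.1 + 23.04) = 13.80 V.
V_B = V_A × 0.2251 = 3.105 V.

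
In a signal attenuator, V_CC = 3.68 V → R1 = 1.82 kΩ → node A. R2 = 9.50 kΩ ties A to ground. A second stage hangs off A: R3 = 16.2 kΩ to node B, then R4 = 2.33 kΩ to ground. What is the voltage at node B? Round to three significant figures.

V_B ≈ 0.359 V

The second stage (R3 + R4 = 18.53 kΩ) loads node A in parallel with R2.
Effective lower resistance at A: R2 ‖ 18.53 = 6.280 kΩ.
V_A = 3.68 × 6.280/(1.82 + 6.280) = 2.853 V.
V_B = V_A × 0.1257 = 0.3588 V.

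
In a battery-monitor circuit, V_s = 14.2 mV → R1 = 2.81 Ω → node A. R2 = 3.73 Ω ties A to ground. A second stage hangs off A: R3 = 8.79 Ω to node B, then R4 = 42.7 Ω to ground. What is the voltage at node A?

Looking into the second stage from A: R3 + R4 = 51.49 Ω appears in parallel with R2.
R2 ‖ (R3+R4) = 3.478 Ω.
First divider: V_A = V_s · 3.478/(2.81 + 3.478) = 7.854 mV.

V_A ≈ 7.85 mV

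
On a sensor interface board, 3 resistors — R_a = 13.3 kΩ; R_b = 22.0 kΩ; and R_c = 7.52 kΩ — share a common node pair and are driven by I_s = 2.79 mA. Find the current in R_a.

I ≈ 0.827 mA

Conductances: ΣG = 1/13.3 + 1/22.0 + 1/7.52 = 0.2536 (1/kΩ).
Current divider: I(R_a) = I_s · G_k/ΣG = 2.79 × (0.07519/0.2536) = 2.79 × 0.2965 = 0.8271 mA.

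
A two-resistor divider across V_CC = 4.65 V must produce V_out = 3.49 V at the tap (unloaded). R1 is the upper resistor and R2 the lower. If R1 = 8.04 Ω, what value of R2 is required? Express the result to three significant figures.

R2 ≈ 24.2 Ω

V_out/V_CC = R2/(R1+R2) = 0.7505.
R2 = R1 · 0.7505/(1 − 0.7505) = 24.19 Ω.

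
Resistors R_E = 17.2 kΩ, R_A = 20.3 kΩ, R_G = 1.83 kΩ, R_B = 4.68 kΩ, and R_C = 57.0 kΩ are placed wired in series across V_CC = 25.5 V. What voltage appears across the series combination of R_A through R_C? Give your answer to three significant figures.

ΣR = 17.2 + 20.3 + 1.83 + 4.68 + 57.0 = 101.0 kΩ.
R_{R_A..R_C} = 20.3 + 1.83 + 4.68 + 57.0 = 83.81 kΩ.
V = V_CC · R/ΣR = 25.5 × 0.8297 = 21.16 V.

V ≈ 21.2 V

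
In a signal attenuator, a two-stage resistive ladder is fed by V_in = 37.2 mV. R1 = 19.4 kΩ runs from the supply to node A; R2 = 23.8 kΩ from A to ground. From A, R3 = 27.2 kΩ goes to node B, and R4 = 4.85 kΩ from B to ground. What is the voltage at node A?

V_A ≈ 15.4 mV

The second stage (R3 + R4 = 32.05 kΩ) loads node A in parallel with R2.
Effective lower resistance at A: R2 ‖ 32.05 = 13.66 kΩ.
So V_A = 37.2 × 0.4131 = 15.37 mV.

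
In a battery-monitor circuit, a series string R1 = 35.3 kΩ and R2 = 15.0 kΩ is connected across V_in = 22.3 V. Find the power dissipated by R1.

The common current is I = 22.3/50.30 = 0.4433 mA.
P = I²R = 0.1966 × 35.3 = 6.938 mW.

P ≈ 6.94 mW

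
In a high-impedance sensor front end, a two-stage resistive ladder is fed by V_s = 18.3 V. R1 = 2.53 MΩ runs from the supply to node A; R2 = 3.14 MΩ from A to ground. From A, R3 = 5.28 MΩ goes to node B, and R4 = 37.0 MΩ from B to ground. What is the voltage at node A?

V_A ≈ 9.81 V

Node A sees R2 in parallel with the series input of stage 2, R3 + R4 = 42.28 MΩ.
Effective lower resistance at A: R2 ‖ 42.28 = 2.923 MΩ.
V_A = 18.3 × 2.923/(2.53 + 2.923) = 9.809 V.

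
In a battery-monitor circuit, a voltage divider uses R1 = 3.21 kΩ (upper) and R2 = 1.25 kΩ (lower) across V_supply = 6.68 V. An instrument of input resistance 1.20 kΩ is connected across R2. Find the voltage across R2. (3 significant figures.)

The load sits in parallel with R2, giving an effective lower resistance R2' = R2·R_L/(R2+R_L) = 0.6122 kΩ.
Now apply the divider: V_out = 6.68 × 0.1602 = 1.070 V.
(Unloaded it would be 1.87 V; the load pulls it down.)

V_out ≈ 1.07 V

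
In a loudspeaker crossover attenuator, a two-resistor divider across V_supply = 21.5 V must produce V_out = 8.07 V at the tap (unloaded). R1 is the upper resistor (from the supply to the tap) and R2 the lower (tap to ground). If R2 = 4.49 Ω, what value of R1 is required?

R1 ≈ 7.47 Ω

V_out/V_supply = R2/(R1+R2) = 0.3753.
Rearranging, R1 = R2·(1−k)/k = 4.49 × 1.664 = 7.472 Ω.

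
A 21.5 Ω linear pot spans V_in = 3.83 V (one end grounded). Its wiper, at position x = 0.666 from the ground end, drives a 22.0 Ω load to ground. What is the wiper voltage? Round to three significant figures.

V_out ≈ 2.10 V

The pot divides into 7.181 Ω above the wiper and 14.32 Ω below.
Lower segment in parallel with the load: 14.32 ‖ 22.0 = 8.674 Ω.
Then V_out = V_in · 8.674/(7.181 + 8.674) = 2.095 V.
(Unloaded: V_out = x·V_in = 2.55 V.)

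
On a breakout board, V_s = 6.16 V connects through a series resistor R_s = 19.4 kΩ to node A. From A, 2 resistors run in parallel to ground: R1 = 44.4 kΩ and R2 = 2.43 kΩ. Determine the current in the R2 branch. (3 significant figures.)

Parallel bank: R_p = 1/(1/44.4 + 1/2.43) = 2.304 kΩ.
V_A = 6.16 × 2.304/21.70 = 0.6539 V.
I(R2) = V_A / R2 = 0.6539/2.43 = 0.2691 mA.

I ≈ 0.269 mA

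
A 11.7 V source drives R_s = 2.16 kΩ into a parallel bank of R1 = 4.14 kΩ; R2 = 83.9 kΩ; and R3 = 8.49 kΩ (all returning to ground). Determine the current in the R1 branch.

I ≈ 1.57 mA

Combine the parallel branches: R_p = (1/4.14 + 1/83.9 + 1/8.49)⁻¹ = 2.694 kΩ.
Node voltage V_A = V_in · R_p/(R_s + R_p) = 11.7 × 0.5550 = 6.493 V.
Branch current I = V_A/R1 = 6.493/4.14 = 1.568 mA.
(Equivalently: I_total = 2.411 mA, then current-divider fraction G_k/ΣG = 0.6506.)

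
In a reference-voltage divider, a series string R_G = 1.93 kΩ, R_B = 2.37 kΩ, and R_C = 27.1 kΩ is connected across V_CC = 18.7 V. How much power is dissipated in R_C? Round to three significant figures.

The common current is I = 18.7/31.40 = 0.5955 mA.
P = I²R = 0.3547 × 27.1 = 9.612 mW.

P ≈ 9.61 mW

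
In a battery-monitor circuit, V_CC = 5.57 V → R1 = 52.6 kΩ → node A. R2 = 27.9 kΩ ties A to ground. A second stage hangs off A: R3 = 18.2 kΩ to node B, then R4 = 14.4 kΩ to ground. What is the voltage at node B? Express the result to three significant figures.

V_B ≈ 0.547 V

Looking into the second stage from A: R3 + R4 = 32.60 kΩ appears in parallel with R2.
R2 ‖ (R3+R4) = 15.03 kΩ.
V_A = 5.57 × 15.03/(52.6 + 15.03) = 1.238 V.
Stage 2 is unloaded, so V_B = V_A · R4/(R3+R4) = 1.238 × 14.4/32.60 = 0.5469 V.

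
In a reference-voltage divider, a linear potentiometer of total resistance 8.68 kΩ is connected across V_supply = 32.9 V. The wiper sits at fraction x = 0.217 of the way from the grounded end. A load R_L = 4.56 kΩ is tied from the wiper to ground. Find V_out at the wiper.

V_out ≈ 5.39 V

The pot divides into 6.796 kΩ above the wiper and 1.884 kΩ below.
R_L loads the lower segment: effective lower R = 1.333 kΩ.
Loaded-divider output: V_out = 32.9 × 0.1640 = 5.395 V.
(Unloaded: V_out = x·V_supply = 7.14 V.)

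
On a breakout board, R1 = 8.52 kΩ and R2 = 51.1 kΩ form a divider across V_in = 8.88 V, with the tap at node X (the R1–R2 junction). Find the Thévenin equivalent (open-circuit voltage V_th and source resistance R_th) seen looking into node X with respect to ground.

With X open, the divider is unloaded: V_th = 8.88 × 51.1/59.62 = 7.611 V.
Zeroing V_in shorts the top of R1 to ground, so R_th = R1 ‖ R2 = 7.302 kΩ.

V_th ≈ 7.61 V, R_th ≈ 7.30 kΩ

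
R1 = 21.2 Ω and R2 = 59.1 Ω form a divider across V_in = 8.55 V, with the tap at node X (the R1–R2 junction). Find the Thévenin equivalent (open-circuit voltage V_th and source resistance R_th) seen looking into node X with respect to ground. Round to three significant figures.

V_th ≈ 6.29 V, R_th ≈ 15.6 Ω

Open-circuit (no load on X): V_th = V_in · R2/(R1 + R2) = 8.55 × 59.1/(21.20 + 59.1) = 6.293 V.
Zeroing V_in shorts the top of R1 to ground, so R_th = R1 ‖ R2 = 15.60 Ω.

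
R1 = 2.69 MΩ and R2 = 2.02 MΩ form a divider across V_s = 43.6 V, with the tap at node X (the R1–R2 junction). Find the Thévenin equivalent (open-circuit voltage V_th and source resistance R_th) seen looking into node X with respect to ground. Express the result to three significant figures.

V_th ≈ 18.7 V, R_th ≈ 1.15 MΩ

V_th is the unloaded tap voltage: V_s · R2/(R1+R2) = 43.6 × 0.4289 = 18.70 V.
With V_s suppressed (replaced by a short), R_th = R1 ‖ R2 = (2.690 × 2.02)/(2.690 + 2.02) = 1.154 MΩ.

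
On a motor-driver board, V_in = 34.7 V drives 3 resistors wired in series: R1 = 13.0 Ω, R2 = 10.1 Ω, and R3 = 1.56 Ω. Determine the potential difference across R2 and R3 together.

V ≈ 16.4 V

Total series resistance ΣR = 13.0 + 10.1 + 1.56 = 24.66 Ω.
R_{R2..R3} = 10.1 + 1.56 = 11.66 Ω.
By the voltage-divider rule, V = 34.7 × 11.66/24.66 = 16.41 V.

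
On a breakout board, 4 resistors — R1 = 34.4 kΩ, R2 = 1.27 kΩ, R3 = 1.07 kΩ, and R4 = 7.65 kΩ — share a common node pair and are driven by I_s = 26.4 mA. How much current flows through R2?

ΣG = 1/34.4 + 1/1.27 + 1/1.07 + 1/7.65 = 1.882.
By the current-divider rule, I = I_s · G_k/ΣG = 26.4 × 0.4184 = 11.05 mA.

I ≈ 11.0 mA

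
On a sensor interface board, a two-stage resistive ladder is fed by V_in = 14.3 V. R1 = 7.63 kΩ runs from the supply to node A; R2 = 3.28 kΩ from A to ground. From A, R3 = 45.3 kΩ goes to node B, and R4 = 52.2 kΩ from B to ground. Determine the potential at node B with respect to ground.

V_B ≈ 2.25 V

Node A sees R2 in parallel with the series input of stage 2, R3 + R4 = 97.50 kΩ.
Effective lower resistance at A: R2 ‖ 97.50 = 3.173 kΩ.
V_A = 14.3 × 3.173/(7.63 + 3.173) = 4.200 V.
Stage 2 is unloaded, so V_B = V_A · R4/(R3+R4) = 4.200 × 52.2/97.50 = 2.249 V.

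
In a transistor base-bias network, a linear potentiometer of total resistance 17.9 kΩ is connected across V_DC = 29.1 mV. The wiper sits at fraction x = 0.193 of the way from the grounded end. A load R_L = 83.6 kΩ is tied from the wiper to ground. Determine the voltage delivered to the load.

V_out ≈ 5.44 mV

The pot divides into 14.45 kΩ above the wiper and 3.455 kΩ below.
Lower segment in parallel with the load: 3.455 ‖ 83.6 = 3.318 kΩ.
Then V_out = V_DC · 3.318/(14.45 + 3.318) = 5.435 mV.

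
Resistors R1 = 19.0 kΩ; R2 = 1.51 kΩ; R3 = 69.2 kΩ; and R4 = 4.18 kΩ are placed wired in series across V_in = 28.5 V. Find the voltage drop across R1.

Total series resistance ΣR = 19.0 + 1.51 + 69.2 + 4.18 = 93.89 kΩ.
V = V_in · R/ΣR = 28.5 × 0.2024 = 5.767 V.

V ≈ 5.77 V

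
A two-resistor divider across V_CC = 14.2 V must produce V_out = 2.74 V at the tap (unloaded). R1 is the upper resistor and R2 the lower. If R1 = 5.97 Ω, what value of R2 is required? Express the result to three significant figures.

The divider ratio is R2/(R1+R2) = 2.74/14.2 = 0.1930.
Rearranging, R2 = R1·k/(1−k) = 5.97 × 0.2391 = 1.427 Ω.

R2 ≈ 1.43 Ω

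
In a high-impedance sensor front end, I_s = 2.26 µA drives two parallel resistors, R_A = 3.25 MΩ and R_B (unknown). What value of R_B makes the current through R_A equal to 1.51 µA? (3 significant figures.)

R_B ≈ 6.54 MΩ

The fraction through R_A equals R_B/(R_A+R_B).
With f = 0.6681, R_B = R_A · f/(1−f) = 3.25 × 2.013 = 6.543 MΩ.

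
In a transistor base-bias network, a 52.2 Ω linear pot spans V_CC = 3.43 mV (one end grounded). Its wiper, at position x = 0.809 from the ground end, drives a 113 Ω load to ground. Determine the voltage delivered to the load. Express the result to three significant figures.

V_out ≈ 2.59 mV

Lower segment x·R_p = 42.23 Ω; upper segment (1−x)·R_p = 9.970 Ω.
Lower segment in parallel with the load: 42.23 ‖ 113 = 30.74 Ω.
Loaded-divider output: V_out = 3.43 × 0.7551 = 2.590 mV.
(Unloaded: V_out = x·V_CC = 2.77 mV.)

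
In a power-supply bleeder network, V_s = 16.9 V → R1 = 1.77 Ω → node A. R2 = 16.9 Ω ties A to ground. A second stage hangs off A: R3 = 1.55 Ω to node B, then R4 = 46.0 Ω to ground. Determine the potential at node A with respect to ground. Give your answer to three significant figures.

V_A ≈ 14.8 V

Looking into the second stage from A: R3 + R4 = 47.55 Ω appears in parallel with R2.
R2 ‖ (R3+R4) = 12.47 Ω.
So V_A = 16.9 × 0.8757 = 14.80 V.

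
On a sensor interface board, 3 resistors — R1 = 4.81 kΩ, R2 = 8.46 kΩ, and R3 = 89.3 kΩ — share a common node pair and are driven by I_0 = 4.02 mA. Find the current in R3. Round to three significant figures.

ΣG = 1/4.81 + 1/8.46 + 1/89.3 = 0.3373.
Current divider: I(R3) = I_0 · G_k/ΣG = 4.02 × (0.01120/0.3373) = 4.02 × 0.03320 = 0.1335 mA.

I ≈ 0.133 mA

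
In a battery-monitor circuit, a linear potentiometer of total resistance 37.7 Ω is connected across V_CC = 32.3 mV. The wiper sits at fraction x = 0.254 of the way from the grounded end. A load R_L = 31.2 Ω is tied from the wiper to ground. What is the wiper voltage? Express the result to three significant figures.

Split the track: R_lower = x·R_p = 9.576 Ω, R_upper = (1−x)·R_p = 28.12 Ω.
R_L loads the lower segment: effective lower R = 7.327 Ω.
Loaded-divider output: V_out = 32.3 × 0.2067 = 6.676 mV.
(Unloaded: V_out = x·V_CC = 8.20 mV.)

V_out ≈ 6.68 mV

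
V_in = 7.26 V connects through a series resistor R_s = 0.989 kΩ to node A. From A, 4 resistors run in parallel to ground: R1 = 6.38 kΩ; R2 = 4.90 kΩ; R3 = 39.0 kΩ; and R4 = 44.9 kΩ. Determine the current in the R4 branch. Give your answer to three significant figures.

Combine the parallel branches: R_p = (1/6.38 + 1/4.90 + 1/39.0 + 1/44.9)⁻¹ = 2.447 kΩ.
V_A by voltage divider: V_A = 7.26 × 2.447/(0.989 + 2.447) = 5.170 V.
Branch current I = V_A/R4 = 5.170/44.9 = 0.1151 mA.

I ≈ 0.115 mA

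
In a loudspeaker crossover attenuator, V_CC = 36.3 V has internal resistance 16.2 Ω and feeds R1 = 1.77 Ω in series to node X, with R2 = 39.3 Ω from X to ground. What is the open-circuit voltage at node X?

R1' = 16.2 + 1.77 = 17.97 Ω (source resistance + R1).
V_th is the unloaded tap voltage: V_CC · R2/(R1'+R2) = 36.3 × 0.6862 = 24.91 V.

V_th ≈ 24.9 V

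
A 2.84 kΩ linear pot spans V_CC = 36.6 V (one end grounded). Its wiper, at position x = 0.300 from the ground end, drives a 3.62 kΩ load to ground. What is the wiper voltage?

Lower segment x·R_p = 0.8520 kΩ; upper segment (1−x)·R_p = 1.988 kΩ.
Lower segment in parallel with the load: 0.8520 ‖ 3.62 = 0.6897 kΩ.
Then V_out = V_CC · 0.6897/(1.988 + 0.6897) = 9.427 V.

V_out ≈ 9.43 V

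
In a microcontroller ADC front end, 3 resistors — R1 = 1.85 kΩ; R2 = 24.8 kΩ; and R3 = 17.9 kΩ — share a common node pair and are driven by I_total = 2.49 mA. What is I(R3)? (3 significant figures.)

I ≈ 0.218 mA

Conductances: ΣG = 1/1.85 + 1/24.8 + 1/17.9 = 0.6367 (1/kΩ).
R3 takes the fraction G_k/ΣG = 0.05587/0.6367 = 0.08774, so I = 2.49 × 0.08774 = 0.2185 mA.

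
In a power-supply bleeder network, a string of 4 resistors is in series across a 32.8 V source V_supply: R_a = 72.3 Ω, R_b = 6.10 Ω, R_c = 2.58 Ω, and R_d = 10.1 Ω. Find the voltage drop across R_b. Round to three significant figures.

Series total: ΣR = 72.3 + 6.10 + 2.58 + 10.1 = 91.08 Ω.
By the voltage-divider rule, V = 32.8 × 6.100/91.08 = 2.197 V.

V ≈ 2.20 V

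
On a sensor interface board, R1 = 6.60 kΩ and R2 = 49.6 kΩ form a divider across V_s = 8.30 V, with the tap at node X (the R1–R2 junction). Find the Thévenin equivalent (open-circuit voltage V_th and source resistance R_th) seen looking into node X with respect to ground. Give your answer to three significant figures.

Open-circuit (no load on X): V_th = V_s · R2/(R1 + R2) = 8.30 × 49.6/(6.600 + 49.6) = 7.325 V.
Looking into X with the source shorted: R_th = R1·R2/(R1+R2) = 6.600 × 49.6/56.20 = 5.825 kΩ.

V_th ≈ 7.33 V, R_th ≈ 5.82 kΩ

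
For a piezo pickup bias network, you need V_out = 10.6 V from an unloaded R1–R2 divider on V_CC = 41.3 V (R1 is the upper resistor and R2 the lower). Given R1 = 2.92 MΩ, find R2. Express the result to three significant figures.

V_out/V_CC = R2/(R1+R2) = 0.2567.
So R2 = R1 · V_out/(V_CC − V_out) = 2.92 × 10.6/(41.3 − 10.6) = 2.92 × 0.3453 = 1.008 MΩ.

R2 ≈ 1.01 MΩ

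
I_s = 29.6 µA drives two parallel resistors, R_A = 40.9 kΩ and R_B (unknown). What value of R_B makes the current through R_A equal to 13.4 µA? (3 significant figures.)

R_B ≈ 33.8 kΩ

Two-branch current divider: I_A = I_s · R_B/(R_A + R_B).
13.4/29.6 = R_B/(R_A + R_B) → R_B = R_A · (0.4527)/(1 − 0.4527) = 40.9 × 0.8272 = 33.83 kΩ.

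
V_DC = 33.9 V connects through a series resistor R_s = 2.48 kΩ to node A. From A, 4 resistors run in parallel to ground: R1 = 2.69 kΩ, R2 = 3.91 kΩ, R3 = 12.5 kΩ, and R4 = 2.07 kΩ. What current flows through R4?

I ≈ 4.14 mA

Equivalent of the parallel group: R_p = 0.8399 kΩ.
Node voltage V_A = V_DC · R_p/(R_s + R_p) = 33.9 × 0.2530 = 8.576 V.
I(R4) = V_A / R4 = 8.576/2.07 = 4.143 mA.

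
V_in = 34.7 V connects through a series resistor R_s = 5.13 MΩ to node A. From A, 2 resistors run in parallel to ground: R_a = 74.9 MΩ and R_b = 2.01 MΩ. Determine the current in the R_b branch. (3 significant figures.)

I ≈ 4.77 µA

Parallel bank: R_p = 1/(1/74.9 + 1/2.01) = 1.957 MΩ.
V_A by voltage divider: V_A = 34.7 × 1.957/(5.13 + 1.957) = 9.584 V.
Branch current I = V_A/R_b = 9.584/2.01 = 4.768 µA.
(Equivalently: I_total = 4.896 µA, then current-divider fraction G_k/ΣG = 0.9739.)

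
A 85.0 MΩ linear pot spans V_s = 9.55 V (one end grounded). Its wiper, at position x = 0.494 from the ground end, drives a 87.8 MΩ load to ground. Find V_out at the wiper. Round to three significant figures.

Split the track: R_lower = x·R_p = 41.99 MΩ, R_upper = (1−x)·R_p = 43.01 MΩ.
(x·R_p) ‖ R_L = 28.41 MΩ.
Loaded-divider output: V_out = 9.55 × 0.3977 = 3.798 V.
(Unloaded: V_out = x·V_s = 4.72 V.)

V_out ≈ 3.80 V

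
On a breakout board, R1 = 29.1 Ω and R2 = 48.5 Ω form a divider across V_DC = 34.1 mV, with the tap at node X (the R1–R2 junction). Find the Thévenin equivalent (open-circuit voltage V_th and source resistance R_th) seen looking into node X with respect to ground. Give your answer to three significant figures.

V_th ≈ 21.3 mV, R_th ≈ 18.2 Ω

V_th is the unloaded tap voltage: V_DC · R2/(R1+R2) = 34.1 × 0.6250 = 21.31 mV.
Looking into X with the source shorted: R_th = R1·R2/(R1+R2) = 29.10 × 48.5/77.60 = 18.19 Ω.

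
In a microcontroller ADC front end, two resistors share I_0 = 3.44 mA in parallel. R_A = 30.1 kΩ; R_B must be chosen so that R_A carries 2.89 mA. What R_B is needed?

R_B ≈ 158 kΩ

Two-branch current divider: I_A = I_0 · R_B/(R_A + R_B).
2.89/3.44 = R_B/(R_A + R_B) → R_B = R_A · (0.8401)/(1 − 0.8401) = 30.1 × 5.255 = 158.2 kΩ.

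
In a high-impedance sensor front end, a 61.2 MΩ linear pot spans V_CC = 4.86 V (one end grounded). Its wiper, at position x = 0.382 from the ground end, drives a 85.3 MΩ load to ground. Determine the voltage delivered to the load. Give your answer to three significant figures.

V_out ≈ 1.59 V

Lower segment x·R_p = 23.38 MΩ; upper segment (1−x)·R_p = 37.82 MΩ.
R_L loads the lower segment: effective lower R = 18.35 MΩ.
Then V_out = V_CC · 18.35/(37.82 + 18.35) = 1.588 V.
(Unloaded: V_out = x·V_CC = 1.86 V.)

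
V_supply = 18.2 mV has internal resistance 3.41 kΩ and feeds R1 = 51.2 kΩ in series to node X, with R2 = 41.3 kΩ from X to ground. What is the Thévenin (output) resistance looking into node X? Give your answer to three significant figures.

R1' = 3.41 + 51.2 = 54.61 kΩ (source resistance + R1).
Zeroing V_supply shorts the top of R1' to ground, so R_th = R1' ‖ R2 = 23.52 kΩ.

R_th ≈ 23.5 kΩ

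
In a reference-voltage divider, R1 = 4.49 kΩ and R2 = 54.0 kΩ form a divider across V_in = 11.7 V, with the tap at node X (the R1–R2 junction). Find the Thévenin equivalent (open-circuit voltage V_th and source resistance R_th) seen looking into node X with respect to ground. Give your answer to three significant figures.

With X open, the divider is unloaded: V_th = 11.7 × 54.0/58.49 = 10.80 V.
Zeroing V_in shorts the top of R1 to ground, so R_th = R1 ‖ R2 = 4.145 kΩ.

V_th ≈ 10.8 V, R_th ≈ 4.15 kΩ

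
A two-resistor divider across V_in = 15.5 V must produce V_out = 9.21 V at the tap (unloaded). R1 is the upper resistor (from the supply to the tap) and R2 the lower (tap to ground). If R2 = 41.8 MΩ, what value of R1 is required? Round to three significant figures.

V_out/V_in = R2/(R1+R2) = 0.5942.
R1 = R2·(1/k − 1) = 41.8 × 0.6830 = 28.55 MΩ.

R1 ≈ 28.5 MΩ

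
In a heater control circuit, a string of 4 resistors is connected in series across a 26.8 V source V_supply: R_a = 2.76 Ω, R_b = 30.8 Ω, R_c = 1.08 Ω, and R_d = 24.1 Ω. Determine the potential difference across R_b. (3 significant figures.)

Series total: ΣR = 2.76 + 30.8 + 1.08 + 24.1 = 58.74 Ω.
Voltage divider: V = V_supply · (30.80 / 58.74) = 26.8 × 0.5243 = 14.05 V.

V ≈ 14.1 V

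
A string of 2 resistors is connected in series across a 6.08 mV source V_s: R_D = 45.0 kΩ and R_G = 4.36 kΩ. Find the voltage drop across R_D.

V ≈ 5.54 mV

Series total: ΣR = 45.0 + 4.36 = 49.36 kΩ.
By the voltage-divider rule, V = 6.08 × 45.00/49.36 = 5.543 mV.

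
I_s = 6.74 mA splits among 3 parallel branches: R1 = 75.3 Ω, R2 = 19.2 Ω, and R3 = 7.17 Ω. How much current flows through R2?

I ≈ 1.71 mA

Total conductance ΣG = 1/75.3 + 1/19.2 + 1/7.17 = 0.2048 (units of 1/Ω).
By the current-divider rule, I = I_s · G_k/ΣG = 6.74 × 0.2543 = 1.714 mA.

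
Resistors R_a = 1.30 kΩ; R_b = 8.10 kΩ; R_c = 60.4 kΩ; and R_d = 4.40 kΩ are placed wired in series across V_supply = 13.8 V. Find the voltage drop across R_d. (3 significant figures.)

Series total: ΣR = 1.30 + 8.10 + 60.4 + 4.40 = 74.20 kΩ.
V = V_supply · R/ΣR = 13.8 × 0.05930 = 0.8183 V.

V ≈ 0.818 V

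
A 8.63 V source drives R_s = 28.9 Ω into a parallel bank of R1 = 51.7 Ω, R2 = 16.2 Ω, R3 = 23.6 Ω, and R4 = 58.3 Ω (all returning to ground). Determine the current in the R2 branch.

Combine the parallel branches: R_p = (1/51.7 + 1/16.2 + 1/23.6 + 1/58.3)⁻¹ = 7.113 Ω.
Node voltage V_A = V_s · R_p/(R_s + R_p) = 8.63 × 0.1975 = 1.704 V.
I(R2) = V_A / R2 = 1.704/16.2 = 0.1052 A.

I ≈ 0.105 A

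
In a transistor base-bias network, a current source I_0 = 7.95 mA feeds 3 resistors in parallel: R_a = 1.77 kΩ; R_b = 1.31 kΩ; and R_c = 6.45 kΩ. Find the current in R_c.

I ≈ 0.831 mA

ΣG = 1/1.77 + 1/1.31 + 1/6.45 = 1.483.
By the current-divider rule, I = I_0 · G_k/ΣG = 7.95 × 0.1045 = 0.8309 mA.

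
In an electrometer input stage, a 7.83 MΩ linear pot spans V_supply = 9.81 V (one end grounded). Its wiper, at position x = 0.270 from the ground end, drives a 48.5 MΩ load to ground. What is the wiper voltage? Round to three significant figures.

The pot divides into 5.716 MΩ above the wiper and 2.114 MΩ below.
(x·R_p) ‖ R_L = 2.026 MΩ.
Loaded-divider output: V_out = 9.81 × 0.2617 = 2.567 V.

V_out ≈ 2.57 V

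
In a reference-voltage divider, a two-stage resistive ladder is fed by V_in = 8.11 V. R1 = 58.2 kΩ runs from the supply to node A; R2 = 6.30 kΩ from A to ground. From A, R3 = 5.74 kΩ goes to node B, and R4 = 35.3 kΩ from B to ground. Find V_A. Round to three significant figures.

Node A sees R2 in parallel with the series input of stage 2, R3 + R4 = 41.04 kΩ.
R2 ‖ (R3+R4) = 5.462 kΩ.
So V_A = 8.11 × 0.08579 = 0.6958 V.

V_A ≈ 0.696 V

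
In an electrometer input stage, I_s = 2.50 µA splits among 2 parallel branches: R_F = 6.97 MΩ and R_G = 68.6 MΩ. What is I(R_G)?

I ≈ 0.231 µA

With just two branches, the current splits inversely with resistance.
So I = 2.50 × 6.97/75.57 = 0.2306 µA.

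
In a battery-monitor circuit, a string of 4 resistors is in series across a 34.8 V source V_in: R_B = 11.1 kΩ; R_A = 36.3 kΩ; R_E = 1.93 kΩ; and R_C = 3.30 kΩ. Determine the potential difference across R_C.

V ≈ 2.18 V

Series total: ΣR = 11.1 + 36.3 + 1.93 + 3.30 = 52.63 kΩ.
V = V_in · R/ΣR = 34.8 × 0.06270 = 2.182 V.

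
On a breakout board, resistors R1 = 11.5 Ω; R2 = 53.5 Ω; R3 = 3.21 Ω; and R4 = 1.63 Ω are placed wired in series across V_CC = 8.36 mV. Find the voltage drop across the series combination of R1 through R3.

Total series resistance ΣR = 11.5 + 53.5 + 3.21 + 1.63 = 69.84 Ω.
R_{R1..R3} = 11.5 + 53.5 + 3.21 = 68.21 Ω.
By the voltage-divider rule, V = 8.36 × 68.21/69.84 = 8.165 mV.

V ≈ 8.16 mV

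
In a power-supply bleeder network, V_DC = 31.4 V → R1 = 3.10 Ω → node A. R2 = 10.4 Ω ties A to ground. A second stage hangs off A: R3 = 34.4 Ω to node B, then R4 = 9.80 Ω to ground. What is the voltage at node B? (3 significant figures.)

Node A sees R2 in parallel with the series input of stage 2, R3 + R4 = 44.20 Ω.
Effective lower resistance at A: R2 ‖ 44.20 = 8.419 Ω.
So V_A = 31.4 × 0.7309 = 22.95 V.
Stage 2 is unloaded, so V_B = V_A · R4/(R3+R4) = 22.95 × 9.80/44.20 = 5.088 V.

V_B ≈ 5.09 V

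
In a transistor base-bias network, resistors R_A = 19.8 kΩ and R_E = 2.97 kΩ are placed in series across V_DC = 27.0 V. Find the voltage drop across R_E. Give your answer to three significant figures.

Series total: ΣR = 19.8 + 2.97 = 22.77 kΩ.
Voltage divider: V = V_DC · (2.970 / 22.77) = 27.0 × 0.1304 = 3.522 V.

V ≈ 3.52 V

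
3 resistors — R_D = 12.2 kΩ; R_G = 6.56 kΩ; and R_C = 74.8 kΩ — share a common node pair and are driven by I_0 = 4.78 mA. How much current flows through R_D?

Conductances: ΣG = 1/12.2 + 1/6.56 + 1/74.8 = 0.2478 (1/kΩ).
By the current-divider rule, I = I_0 · G_k/ΣG = 4.78 × 0.3308 = 1.581 mA.

I ≈ 1.58 mA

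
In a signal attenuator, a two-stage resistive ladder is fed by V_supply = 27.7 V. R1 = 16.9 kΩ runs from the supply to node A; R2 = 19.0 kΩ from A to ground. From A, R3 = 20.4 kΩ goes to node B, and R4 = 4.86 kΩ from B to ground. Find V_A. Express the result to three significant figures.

V_A ≈ 10.8 V

The second stage (R3 + R4 = 25.26 kΩ) loads node A in parallel with R2.
Effective lower resistance at A: R2 ‖ 25.26 = 10.84 kΩ.
So V_A = 27.7 × 0.3909 = 10.83 V.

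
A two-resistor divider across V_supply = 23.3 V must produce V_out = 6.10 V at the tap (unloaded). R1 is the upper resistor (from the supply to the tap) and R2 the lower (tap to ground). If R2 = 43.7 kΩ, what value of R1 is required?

Required fraction k = V_out/V_supply = 0.2618.
R1 = R2·(1/k − 1) = 43.7 × 2.820 = 123.2 kΩ.

R1 ≈ 123 kΩ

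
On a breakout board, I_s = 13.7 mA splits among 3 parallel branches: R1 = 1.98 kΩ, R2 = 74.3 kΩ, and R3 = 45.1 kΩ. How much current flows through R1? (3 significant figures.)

ΣG = 1/1.98 + 1/74.3 + 1/45.1 = 0.5407.
R1 takes the fraction G_k/ΣG = 0.5051/0.5407 = 0.9341, so I = 13.7 × 0.9341 = 12.80 mA.

I ≈ 12.8 mA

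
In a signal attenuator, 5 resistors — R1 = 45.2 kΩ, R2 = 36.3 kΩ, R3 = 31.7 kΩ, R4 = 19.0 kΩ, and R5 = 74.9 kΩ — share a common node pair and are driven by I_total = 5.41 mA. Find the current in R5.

ΣG = 1/45.2 + 1/36.3 + 1/31.7 + 1/19.0 + 1/74.9 = 0.1472.
Current divider: I(R5) = I_total · G_k/ΣG = 5.41 × (0.01335/0.1472) = 5.41 × 0.09070 = 0.4907 mA.

I ≈ 0.491 mA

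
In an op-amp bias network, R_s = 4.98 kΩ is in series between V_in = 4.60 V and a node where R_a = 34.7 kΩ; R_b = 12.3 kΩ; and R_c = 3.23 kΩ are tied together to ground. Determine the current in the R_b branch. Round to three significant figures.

Equivalent of the parallel group: R_p = 2.383 kΩ.
V_A = 4.60 × 2.383/7.363 = 1.489 V.
Branch current I = V_A/R_b = 1.489/12.3 = 0.1210 mA.

I ≈ 0.121 mA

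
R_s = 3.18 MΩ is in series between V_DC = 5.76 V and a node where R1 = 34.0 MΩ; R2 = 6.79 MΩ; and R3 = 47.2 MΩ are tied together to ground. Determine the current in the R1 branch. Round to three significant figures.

I ≈ 0.104 µA

Parallel bank: R_p = 1/(1/34.0 + 1/6.79 + 1/47.2) = 5.054 MΩ.
Node voltage V_A = V_DC · R_p/(R_s + R_p) = 5.76 × 0.6138 = 3.535 V.
Branch current I = V_A/R1 = 3.535/34.0 = 0.1040 µA.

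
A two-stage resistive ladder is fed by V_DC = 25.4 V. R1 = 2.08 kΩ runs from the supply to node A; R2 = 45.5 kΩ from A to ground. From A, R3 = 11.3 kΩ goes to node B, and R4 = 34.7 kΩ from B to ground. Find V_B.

V_B ≈ 17.6 V

Node A sees R2 in parallel with the series input of stage 2, R3 + R4 = 46.00 kΩ.
Effective lower resistance at A: R2 ‖ 46.00 = 22.87 kΩ.
V_A = 25.4 × 22.87/(2.08 + 22.87) = 23.28 V.
Stage 2 is unloaded, so V_B = V_A · R4/(R3+R4) = 23.28 × 34.7/46.00 = 17.56 V.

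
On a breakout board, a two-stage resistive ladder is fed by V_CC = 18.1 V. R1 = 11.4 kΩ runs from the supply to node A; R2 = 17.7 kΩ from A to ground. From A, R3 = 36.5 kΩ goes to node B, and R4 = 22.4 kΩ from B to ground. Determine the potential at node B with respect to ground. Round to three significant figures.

The second stage (R3 + R4 = 58.90 kΩ) loads node A in parallel with R2.
Effective lower resistance at A: R2 ‖ 58.90 = 13.61 kΩ.
V_A = 18.1 × 13.61/(11.4 + 13.61) = 9.850 V.
Stage 2 is unloaded, so V_B = V_A · R4/(R3+R4) = 9.850 × 22.4/58.90 = 3.746 V.

V_B ≈ 3.75 V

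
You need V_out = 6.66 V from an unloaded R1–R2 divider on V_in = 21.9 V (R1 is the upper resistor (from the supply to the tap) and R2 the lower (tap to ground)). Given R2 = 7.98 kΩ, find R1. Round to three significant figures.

V_out/V_in = R2/(R1+R2) = 0.3041.
Rearranging, R1 = R2·(1−k)/k = 7.98 × 2.288 = 18.26 kΩ.

R1 ≈ 18.3 kΩ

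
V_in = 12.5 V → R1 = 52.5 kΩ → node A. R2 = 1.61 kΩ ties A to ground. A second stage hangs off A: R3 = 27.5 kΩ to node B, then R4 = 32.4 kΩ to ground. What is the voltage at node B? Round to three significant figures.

V_B ≈ 0.196 V

Looking into the second stage from A: R3 + R4 = 59.90 kΩ appears in parallel with R2.
R2 ‖ (R3+R4) = 1.568 kΩ.
First divider: V_A = V_in · 1.568/(52.5 + 1.568) = 0.3625 V.
V_B = V_A × 0.5409 = 0.1961 V.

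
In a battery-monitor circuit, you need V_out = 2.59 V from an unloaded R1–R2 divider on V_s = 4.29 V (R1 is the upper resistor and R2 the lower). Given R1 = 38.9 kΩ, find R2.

V_out/V_s = R2/(R1+R2) = 0.6037.
So R2 = R1 · V_out/(V_s − V_out) = 38.9 × 2.59/(4.29 − 2.59) = 38.9 × 1.524 = 59.27 kΩ.

R2 ≈ 59.3 kΩ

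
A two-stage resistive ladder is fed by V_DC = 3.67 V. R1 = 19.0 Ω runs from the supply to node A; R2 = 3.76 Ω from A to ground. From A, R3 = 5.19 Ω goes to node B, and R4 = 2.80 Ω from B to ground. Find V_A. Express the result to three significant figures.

Node A sees R2 in parallel with the series input of stage 2, R3 + R4 = 7.990 Ω.
Effective lower resistance at A: R2 ‖ 7.990 = 2.557 Ω.
So V_A = 3.67 × 0.1186 = 0.4353 V.

V_A ≈ 0.435 V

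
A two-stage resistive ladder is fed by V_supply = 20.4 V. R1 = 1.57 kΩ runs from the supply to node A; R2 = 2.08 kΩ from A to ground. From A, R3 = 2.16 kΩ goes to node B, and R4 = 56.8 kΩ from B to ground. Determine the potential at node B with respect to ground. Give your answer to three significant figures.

V_B ≈ 11.0 V

The second stage (R3 + R4 = 58.96 kΩ) loads node A in parallel with R2.
Effective lower resistance at A: R2 ‖ 58.96 = 2.009 kΩ.
First divider: V_A = V_supply · 2.009/(1.57 + 2.009) = 11.45 V.
V_B = V_A × 0.9634 = 11.03 V.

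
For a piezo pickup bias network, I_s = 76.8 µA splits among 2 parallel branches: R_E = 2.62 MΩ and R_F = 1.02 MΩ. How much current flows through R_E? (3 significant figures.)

I ≈ 21.5 µA

For two parallel branches, I_k = I_s · (other R)/(sum of R).
I(R_E) = 76.8 × 1.02/(2.62 + 1.02) = 76.8 × 0.2802 = 21.52 µA.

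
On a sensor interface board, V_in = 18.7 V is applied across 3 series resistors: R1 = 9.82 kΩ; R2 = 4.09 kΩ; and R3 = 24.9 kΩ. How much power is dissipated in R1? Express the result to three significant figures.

ΣR = 38.81 kΩ → I = 18.7/38.81 = 0.4818 mA.
P = I²R = 0.2322 × 9.82 = 2.280 mW.

P ≈ 2.28 mW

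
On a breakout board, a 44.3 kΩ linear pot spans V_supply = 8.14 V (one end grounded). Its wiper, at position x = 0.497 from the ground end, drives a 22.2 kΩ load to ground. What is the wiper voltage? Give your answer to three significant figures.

V_out ≈ 2.70 V

Lower segment x·R_p = 22.02 kΩ; upper segment (1−x)·R_p = 22.28 kΩ.
R_L loads the lower segment: effective lower R = 11.05 kΩ.
Then V_out = V_supply · 11.05/(22.28 + 11.05) = 2.699 V.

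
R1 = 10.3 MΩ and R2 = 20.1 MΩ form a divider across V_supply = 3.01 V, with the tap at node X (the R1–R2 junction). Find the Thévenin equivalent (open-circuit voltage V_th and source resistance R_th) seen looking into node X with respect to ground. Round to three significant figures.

With X open, the divider is unloaded: V_th = 3.01 × 20.1/30.40 = 1.990 V.
Looking into X with the source shorted: R_th = R1·R2/(R1+R2) = 10.30 × 20.1/30.40 = 6.810 MΩ.

V_th ≈ 1.99 V, R_th ≈ 6.81 MΩ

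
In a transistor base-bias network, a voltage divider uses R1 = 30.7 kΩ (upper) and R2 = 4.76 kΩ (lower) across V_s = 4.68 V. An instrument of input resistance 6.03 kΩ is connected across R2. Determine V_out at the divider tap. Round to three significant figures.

R2 ‖ R_L = (4.76 × 6.03)/(4.76 + 6.03) = 2.660 kΩ.
Then V_out = V_s · R2'/(R1 + R2') = 4.68 × 2.660/33.36 = 0.3732 V.

V_out ≈ 0.373 V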